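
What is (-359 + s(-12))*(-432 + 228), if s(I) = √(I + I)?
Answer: 73236 - 408*I*√6 ≈ 73236.0 - 999.39*I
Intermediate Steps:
s(I) = √2*√I (s(I) = √(2*I) = √2*√I)
(-359 + s(-12))*(-432 + 228) = (-359 + √2*√(-12))*(-432 + 228) = (-359 + √2*(2*I*√3))*(-204) = (-359 + 2*I*√6)*(-204) = 73236 - 408*I*√6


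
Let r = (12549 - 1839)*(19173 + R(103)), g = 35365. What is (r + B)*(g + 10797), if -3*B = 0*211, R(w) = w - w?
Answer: 9479035718460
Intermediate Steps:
R(w) = 0
B = 0 (B = -0*211 = -1/3*0 = 0)
r = 205342830 (r = (12549 - 1839)*(19173 + 0) = 10710*19173 = 205342830)
(r + B)*(g + 10797) = (205342830 + 0)*(35365 + 10797) = 205342830*46162 = 9479035718460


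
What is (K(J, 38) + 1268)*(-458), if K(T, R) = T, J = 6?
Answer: -583492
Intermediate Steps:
(K(J, 38) + 1268)*(-458) = (6 + 1268)*(-458) = 1274*(-458) = -583492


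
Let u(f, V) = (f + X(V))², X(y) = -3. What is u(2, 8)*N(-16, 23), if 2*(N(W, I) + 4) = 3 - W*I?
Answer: 363/2 ≈ 181.50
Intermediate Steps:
N(W, I) = -5/2 - I*W/2 (N(W, I) = -4 + (3 - W*I)/2 = -4 + (3 - I*W)/2 = -4 + (3/2 - I*W/2) = -5/2 - I*W/2)
u(f, V) = (-3 + f)² (u(f, V) = (f - 3)² = (-3 + f)²)
u(2, 8)*N(-16, 23) = (-3 + 2)²*(-5/2 - ½*23*(-16)) = (-1)²*(-5/2 + 184) = 1*(363/2) = 363/2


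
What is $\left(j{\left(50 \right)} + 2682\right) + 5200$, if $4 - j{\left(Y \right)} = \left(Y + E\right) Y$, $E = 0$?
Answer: $5386$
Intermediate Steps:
$j{\left(Y \right)} = 4 - Y^{2}$ ($j{\left(Y \right)} = 4 - \left(Y + 0\right) Y = 4 - Y Y = 4 - Y^{2}$)
$\left(j{\left(50 \right)} + 2682\right) + 5200 = \left(\left(4 - 50^{2}\right) + 2682\right) + 5200 = \left(\left(4 - 2500\right) + 2682\right) + 5200 = \left(-2496 + 2682\right) + 5200 = 186 + 5200 = 5386$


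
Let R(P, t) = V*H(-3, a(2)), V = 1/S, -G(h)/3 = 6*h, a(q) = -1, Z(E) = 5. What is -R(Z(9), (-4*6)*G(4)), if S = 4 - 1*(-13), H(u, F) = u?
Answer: 3/17 ≈ 0.17647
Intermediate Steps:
G(h) = -18*h
S = 17 (S = 4 + 13 = 17)
V = 1/17 ≈ 0.058824
R(P, t) = -3/17 (R(P, t) = (1/17)*(-3) = -3/17)
-R(Z(9), (-4*6)*G(4)) = -1*(-3/17) = 3/17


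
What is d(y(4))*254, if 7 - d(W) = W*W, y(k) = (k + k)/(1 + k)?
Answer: 28194/25 ≈ 1127.8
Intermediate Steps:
y(k) = 2*k/(1 + k) (y(k) = (2*k)/(1 + k) = 2*k/(1 + k))
d(W) = 7 - W² (d(W) = 7 - W*W = 7 - W²)
d(y(4))*254 = (7 - (2*4/(1 + 4))²)*254 = (7 - (2*4/5)²)*254 = (7 - (2*4*(⅕))²)*254 = (7 - (8/5)²)*254 = (7 - 1*64/25)*254 = (7 - 64/25)*254 = (111/25)*254 = 28194/25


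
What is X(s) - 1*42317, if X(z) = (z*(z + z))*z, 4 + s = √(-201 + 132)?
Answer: -40789 - 42*I*√69 ≈ -40789.0 - 348.88*I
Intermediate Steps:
s = -4 + I*√69 (s = -4 + √(-201 + 132) = -4 + √(-69) = -4 + I*√69 ≈ -4.0 + 8.3066*I)
X(z) = 2*z³ (X(z) = (z*(2*z))*z = (2*z²)*z = 2*z³)
X(s) - 1*42317 = 2*(-4 + I*√69)³ - 1*42317 = 2*(-4 + I*√69)³ - 42317 = -42317 + 2*(-4 + I*√69)³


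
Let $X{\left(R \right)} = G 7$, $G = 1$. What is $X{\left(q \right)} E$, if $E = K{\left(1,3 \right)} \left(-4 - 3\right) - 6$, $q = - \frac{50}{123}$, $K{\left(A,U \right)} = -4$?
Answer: $154$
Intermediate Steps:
$q = - \frac{50}{123}$ ($q = \left(-50\right) \frac{1}{123} = - \frac{50}{123} \approx -0.4065$)
$E = 22$ ($E = - 4 \left(-4 - 3\right) - 6 = \left(-4\right) \left(-7\right) - 6 = 28 - 6 = 22$)
$X{\left(R \right)} = 7$ ($X{\left(R \right)} = 1 \cdot 7 = 7$)
$X{\left(q \right)} E = 7 \cdot 22 = 154$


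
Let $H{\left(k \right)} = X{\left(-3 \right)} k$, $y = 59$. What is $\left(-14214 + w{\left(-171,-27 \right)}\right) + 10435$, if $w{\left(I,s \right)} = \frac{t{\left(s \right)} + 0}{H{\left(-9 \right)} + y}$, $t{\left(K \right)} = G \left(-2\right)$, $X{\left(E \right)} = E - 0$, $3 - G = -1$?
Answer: $- \frac{162501}{43} \approx -3779.1$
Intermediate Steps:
$G = 4$ ($G = 3 - -1 = 3 + 1 = 4$)
$X{\left(E \right)} = E$ ($X{\left(E \right)} = E + 0 = E$)
$H{\left(k \right)} = - 3 k$
$t{\left(K \right)} = -8$ ($t{\left(K \right)} = 4 \left(-2\right) = -8$)
$w{\left(I,s \right)} = - \frac{4}{43}$ ($w{\left(I,s \right)} = \frac{-8 + 0}{\left(-3\right) \left(-9\right) + 59} = - \frac{8}{27 + 59} = - \frac{8}{86} = \left(-8\right) \frac{1}{86} = - \frac{4}{43}$)
$\left(-14214 + w{\left(-171,-27 \right)}\right) + 10435 = \left(-14214 - \frac{4}{43}\right) + 10435 = - \frac{611206}{43} + 10435 = - \frac{162501}{43}$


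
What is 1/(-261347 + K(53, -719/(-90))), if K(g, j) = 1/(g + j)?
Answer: -5489/1434533593 ≈ -3.8263e-6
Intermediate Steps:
1/(-261347 + K(53, -719/(-90))) = 1/(-261347 + 1/(53 - 719/(-90))) = 1/(-261347 + 1/(53 - 719*(-1/90))) = 1/(-261347 + 1/(53 + 719/90)) = 1/(-261347 + 1/(5489/90)) = 1/(-261347 + 90/5489) = 1/(-1434533593/5489) = -5489/1434533593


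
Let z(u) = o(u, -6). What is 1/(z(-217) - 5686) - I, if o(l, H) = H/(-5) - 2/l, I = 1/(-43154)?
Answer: -10163523/66543446423 ≈ -0.00015274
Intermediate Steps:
I = -1/43154 ≈ -2.3173e-5
o(l, H) = -2/l - H/5 (o(l, H) = H*(-1/5) - 2/l = -H/5 - 2/l = -2/l - H/5)
z(u) = 6/5 - 2/u (z(u) = -2/u - 1/5*(-6) = -2/u + 6/5 = 6/5 - 2/u)
1/(z(-217) - 5686) - I = 1/((6/5 - 2/(-217)) - 5686) - 1*(-1/43154) = 1/((6/5 - 2*(-1/217)) - 5686) + 1/43154 = 1/((6/5 + 2/217) - 5686) + 1/43154 = 1/(1312/1085 - 5686) + 1/43154 = 1/(-6167998/1085) + 1/43154 = -1085/6167998 + 1/43154 = -10163523/66543446423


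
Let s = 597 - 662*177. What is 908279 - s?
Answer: 1024856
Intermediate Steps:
s = -116577 (s = 597 - 117174 = -116577)
908279 - s = 908279 - 1*(-116577) = 908279 + 116577 = 1024856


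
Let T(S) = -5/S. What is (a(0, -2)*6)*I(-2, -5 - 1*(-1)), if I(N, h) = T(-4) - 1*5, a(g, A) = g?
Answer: 0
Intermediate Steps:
I(N, h) = -15/4 (I(N, h) = -5/(-4) - 1*5 = -5*(-¼) - 5 = 5/4 - 5 = -15/4)
(a(0, -2)*6)*I(-2, -5 - 1*(-1)) = (0*6)*(-15/4) = 0*(-15/4) = 0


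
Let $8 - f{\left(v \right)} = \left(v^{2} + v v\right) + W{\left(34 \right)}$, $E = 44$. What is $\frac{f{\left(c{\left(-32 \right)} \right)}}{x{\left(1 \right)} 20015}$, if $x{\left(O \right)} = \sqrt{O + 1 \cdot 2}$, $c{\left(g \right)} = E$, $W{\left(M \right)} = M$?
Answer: $- \frac{3898 \sqrt{3}}{60045} \approx -0.11244$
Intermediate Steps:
$c{\left(g \right)} = 44$
$x{\left(O \right)} = \sqrt{2 + O}$ ($x{\left(O \right)} = \sqrt{O + 2} = \sqrt{2 + O}$)
$f{\left(v \right)} = -26 - 2 v^{2}$ ($f{\left(v \right)} = 8 - \left(\left(v^{2} + v v\right) + 34\right) = 8 - \left(\left(v^{2} + v^{2}\right) + 34\right) = 8 - \left(2 v^{2} + 34\right) = 8 - \left(34 + 2 v^{2}\right) = -26 - 2 v^{2}$)
$\frac{f{\left(c{\left(-32 \right)} \right)}}{x{\left(1 \right)} 20015} = \frac{-26 - 2 \cdot 44^{2}}{\sqrt{2 + 1} \cdot 20015} = \frac{-26 - 3872}{\sqrt{3} \cdot 20015} = \frac{-26 - 3872}{20015 \sqrt{3}} = - 3898 \frac{\sqrt{3}}{60045} = - \frac{3898 \sqrt{3}}{60045}$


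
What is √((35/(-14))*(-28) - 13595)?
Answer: 5*I*√541 ≈ 116.3*I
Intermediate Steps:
√((35/(-14))*(-28) - 13595) = √(-1/14*35*(-28) - 13595) = √(-5/2*(-28) - 13595) = √(70 - 13595) = √(-13525) = 5*I*√541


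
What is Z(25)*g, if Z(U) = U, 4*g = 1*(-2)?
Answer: -25/2 ≈ -12.500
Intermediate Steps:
g = -½ (g = (1*(-2))/4 = (¼)*(-2) = -½ ≈ -0.50000)
Z(25)*g = 25*(-½) = -25/2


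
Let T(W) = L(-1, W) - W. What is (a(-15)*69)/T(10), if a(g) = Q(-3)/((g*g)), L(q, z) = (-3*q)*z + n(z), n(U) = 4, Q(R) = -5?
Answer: -23/360 ≈ -0.063889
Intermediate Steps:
L(q, z) = 4 - 3*q*z (L(q, z) = (-3*q)*z + 4 = -3*q*z + 4 = 4 - 3*q*z)
T(W) = 4 + 2*W (T(W) = (4 - 3*(-1)*W) - W = (4 + 3*W) - W = 4 + 2*W)
a(g) = -5/g**2
(a(-15)*69)/T(10) = (-5/(-15)**2*69)/(4 + 2*10) = (-5*1/225*69)/(4 + 20) = -1/45*69/24 = -23/15*1/24 = -23/360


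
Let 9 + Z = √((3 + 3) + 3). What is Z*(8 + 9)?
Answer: -102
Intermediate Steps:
Z = -6 (Z = -9 + √((3 + 3) + 3) = -9 + √(6 + 3) = -9 + √9 = -9 + 3 = -6)
Z*(8 + 9) = -6*(8 + 9) = -6*17 = -102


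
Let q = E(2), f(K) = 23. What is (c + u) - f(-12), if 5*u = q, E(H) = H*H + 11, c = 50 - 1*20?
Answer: 10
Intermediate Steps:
c = 30 (c = 50 - 20 = 30)
E(H) = 11 + H**2 (E(H) = H**2 + 11 = 11 + H**2)
q = 15 (q = 11 + 2**2 = 11 + 4 = 15)
u = 3 (u = (1/5)*15 = 3)
(c + u) - f(-12) = (30 + 3) - 1*23 = 33 - 23 = 10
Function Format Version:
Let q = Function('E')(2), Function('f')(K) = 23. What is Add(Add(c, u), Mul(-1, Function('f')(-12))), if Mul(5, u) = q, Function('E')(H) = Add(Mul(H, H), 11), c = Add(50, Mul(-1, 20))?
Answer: 10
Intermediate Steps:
c = 30 (c = Add(50, -20) = 30)
Function('E')(H) = Add(11, Pow(H, 2)) (Function('E')(H) = Add(Pow(H, 2), 11) = Add(11, Pow(H, 2)))
q = 15 (q = Add(11, Pow(2, 2)) = Add(11, 4) = 15)
u = 3 (u = Mul(Rational(1, 5), 15) = 3)
Add(Add(c, u), Mul(-1, Function('f')(-12))) = Add(Add(30, 3), Mul(-1, 23)) = Add(33, -23) = 10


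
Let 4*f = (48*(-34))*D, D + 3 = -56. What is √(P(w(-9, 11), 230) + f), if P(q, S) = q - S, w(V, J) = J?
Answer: √23853 ≈ 154.44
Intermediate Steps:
D = -59 (D = -3 - 56 = -59)
f = 24072 (f = ((48*(-34))*(-59))/4 = (-1632*(-59))/4 = (¼)*96288 = 24072)
√(P(w(-9, 11), 230) + f) = √((11 - 1*230) + 24072) = √((11 - 230) + 24072) = √(-219 + 24072) = √23853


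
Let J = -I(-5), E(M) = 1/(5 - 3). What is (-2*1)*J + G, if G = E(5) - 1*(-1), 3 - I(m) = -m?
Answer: -5/2 ≈ -2.5000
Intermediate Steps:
I(m) = 3 + m (I(m) = 3 - (-1)*m = 3 + m)
E(M) = 1/2
G = 3/2 (G = 1/2 - 1*(-1) = 1/2 + 1 = 3/2 ≈ 1.5000)
J = 2 (J = -(3 - 5) = -1*(-2) = 2)
(-2*1)*J + G = -2*1*2 + 3/2 = -2*2 + 3/2 = -4 + 3/2 = -5/2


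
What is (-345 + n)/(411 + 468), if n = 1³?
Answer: -344/879 ≈ -0.39135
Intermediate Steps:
n = 1
(-345 + n)/(411 + 468) = (-345 + 1)/(411 + 468) = -344/879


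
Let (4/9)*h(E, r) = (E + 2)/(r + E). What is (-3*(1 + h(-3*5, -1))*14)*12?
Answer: -11403/8 ≈ -1425.4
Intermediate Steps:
h(E, r) = 9*(2 + E)/(4*(E + r)) (h(E, r) = 9*((E + 2)/(r + E))/4 = 9*((2 + E)/(E + r))/4 = 9*(2 + E)/(4*(E + r)))
(-3*(1 + h(-3*5, -1))*14)*12 = (-3*(1 + 9*(2 - 3*5)/(4*(-3*5 - 1)))*14)*12 = (-3*(1 + 9*(2 - 15)/(4*(-15 - 1)))*14)*12 = (-3*(1 + (9/4)*(-13)/(-16))*14)*12 = (-3*(1 + (9/4)*(-1/16)*(-13))*14)*12 = (-3*(1 + 117/64)*14)*12 = (-3*181/64*14)*12 = -543/64*14*12 = -3801/32*12 = -11403/8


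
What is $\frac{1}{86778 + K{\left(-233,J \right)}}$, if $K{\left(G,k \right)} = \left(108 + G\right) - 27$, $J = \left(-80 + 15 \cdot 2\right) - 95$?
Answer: $\frac{1}{86626} \approx 1.1544 \cdot 10^{-5}$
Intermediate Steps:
$J = -145$ ($J = \left(-80 + 30\right) - 95 = -50 - 95 = -145$)
$K{\left(G,k \right)} = 81 + G$
$\frac{1}{86778 + K{\left(-233,J \right)}} = \frac{1}{86778 + \left(81 - 233\right)} = \frac{1}{86778 - 152} = \frac{1}{86626}$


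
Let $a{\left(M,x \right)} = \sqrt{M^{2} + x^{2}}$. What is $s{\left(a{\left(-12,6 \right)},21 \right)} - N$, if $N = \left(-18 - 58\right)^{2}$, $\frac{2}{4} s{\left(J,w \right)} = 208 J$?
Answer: $-5776 + 2496 \sqrt{5} \approx -194.77$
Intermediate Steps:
$s{\left(J,w \right)} = 416 J$ ($s{\left(J,w \right)} = 2 \cdot 208 J = 416 J$)
$N = 5776$ ($N = \left(-76\right)^{2} = 5776$)
$s{\left(a{\left(-12,6 \right)},21 \right)} - N = 416 \sqrt{\left(-12\right)^{2} + 6^{2}} - 5776 = 416 \sqrt{144 + 36} - 5776 = 416 \sqrt{180} - 5776 = 416 \cdot 6 \sqrt{5} - 5776 = 2496 \sqrt{5} - 5776 = -5776 + 2496 \sqrt{5}$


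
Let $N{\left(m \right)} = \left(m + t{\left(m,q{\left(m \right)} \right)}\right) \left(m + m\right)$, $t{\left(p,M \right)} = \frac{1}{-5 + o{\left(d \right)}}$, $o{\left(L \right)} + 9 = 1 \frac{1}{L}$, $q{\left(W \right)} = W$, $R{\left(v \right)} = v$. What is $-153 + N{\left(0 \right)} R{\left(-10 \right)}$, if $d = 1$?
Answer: $-153$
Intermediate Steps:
$o{\left(L \right)} = -9 + \frac{1}{L}$ ($o{\left(L \right)} = -9 + 1 \frac{1}{L} = -9 + \frac{1}{L}$)
$t{\left(p,M \right)} = - \frac{1}{13}$ ($t{\left(p,M \right)} = \frac{1}{-5 - \left(9 - 1^{-1}\right)} = \frac{1}{-5 + \left(-9 + 1\right)} = \frac{1}{-5 - 8} = \frac{1}{-13} = - \frac{1}{13}$)
$N{\left(m \right)} = 2 m \left(- \frac{1}{13} + m\right)$ ($N{\left(m \right)} = \left(m - \frac{1}{13}\right) \left(m + m\right) = \left(- \frac{1}{13} + m\right) 2 m = 2 m \left(- \frac{1}{13} + m\right)$)
$-153 + N{\left(0 \right)} R{\left(-10 \right)} = -153 + \frac{2}{13} \cdot 0 \left(-1 + 13 \cdot 0\right) \left(-10\right) = -153 + \frac{2}{13} \cdot 0 \left(-1 + 0\right) \left(-10\right) = -153 + \frac{2}{13} \cdot 0 \left(-1\right) \left(-10\right) = -153 + 0 \left(-10\right) = -153 + 0 = -153$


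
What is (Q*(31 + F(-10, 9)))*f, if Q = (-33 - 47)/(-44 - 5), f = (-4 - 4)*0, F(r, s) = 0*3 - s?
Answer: 0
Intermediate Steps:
F(r, s) = -s (F(r, s) = 0 - s = -s)
f = 0 (f = -8*0 = 0)
Q = 80/49 (Q = -80/(-49) = -80*(-1/49) = 80/49 ≈ 1.6327)
(Q*(31 + F(-10, 9)))*f = (80*(31 - 1*9)/49)*0 = (80*(31 - 9)/49)*0 = ((80/49)*22)*0 = (1760/49)*0 = 0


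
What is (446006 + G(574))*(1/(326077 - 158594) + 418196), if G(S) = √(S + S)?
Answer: 31238581662698014/167483 + 140081441338*√287/167483 ≈ 1.8653e+11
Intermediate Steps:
G(S) = √2*√S (G(S) = √(2*S) = √2*√S)
(446006 + G(574))*(1/(326077 - 158594) + 418196) = (446006 + √2*√574)*(1/(326077 - 158594) + 418196) = (446006 + 2*√287)*(1/167483 + 418196) = (446006 + 2*√287)*(70040720669/167483) = 31238581662698014/167483 + 140081441338*√287/167483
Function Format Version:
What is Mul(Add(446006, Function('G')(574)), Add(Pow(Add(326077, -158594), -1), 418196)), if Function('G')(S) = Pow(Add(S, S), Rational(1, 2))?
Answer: Add(Rational(31238581662698014, 167483), Mul(Rational(140081441338, 167483), Pow(287, Rational(1, 2)))) ≈ 1.8653e+11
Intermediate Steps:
Function('G')(S) = Mul(Pow(2, Rational(1, 2)), Pow(S, Rational(1, 2))) (Function('G')(S) = Pow(Mul(2, S), Rational(1, 2)) = Mul(Pow(2, Rational(1, 2)), Pow(S, Rational(1, 2))))
Mul(Add(446006, Function('G')(574)), Add(Pow(Add(326077, -158594), -1), 418196)) = Mul(Add(446006, Mul(Pow(2, Rational(1, 2)), Pow(574, Rational(1, 2)))), Add(Pow(Add(326077, -158594), -1), 418196)) = Mul(Add(446006, Mul(2, Pow(287, Rational(1, 2)))), Add(Pow(167483, -1), 418196)) = Mul(Add(446006, Mul(2, Pow(287, Rational(1, 2)))), Add(Rational(1, 167483), 418196)) = Mul(Add(446006, Mul(2, Pow(287, Rational(1, 2)))), Rational(70040720669, 167483)) = Add(Rational(31238581662698014, 167483), Mul(Rational(140081441338, 167483), Pow(287, Rational(1, 2))))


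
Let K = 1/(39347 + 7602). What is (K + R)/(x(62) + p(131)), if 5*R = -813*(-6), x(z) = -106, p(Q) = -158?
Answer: -229017227/61972680 ≈ -3.6955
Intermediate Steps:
K = 1/46949 ≈ 2.1300e-5
R = 4878/5 (R = (-813*(-6))/5 = (⅕)*4878 = 4878/5 ≈ 975.60)
(K + R)/(x(62) + p(131)) = (1/46949 + 4878/5)/(-106 - 158) = (229017227/234745)/(-264) = (229017227/234745)*(-1/264) = -229017227/61972680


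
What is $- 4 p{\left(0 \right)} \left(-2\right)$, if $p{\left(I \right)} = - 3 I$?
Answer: $0$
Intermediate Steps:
$- 4 p{\left(0 \right)} \left(-2\right) = - 4 \left(\left(-3\right) 0\right) \left(-2\right) = \left(-4\right) 0 \left(-2\right) = 0 \left(-2\right) = 0$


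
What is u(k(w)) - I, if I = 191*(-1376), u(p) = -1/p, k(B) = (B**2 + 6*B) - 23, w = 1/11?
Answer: 713808377/2716 ≈ 2.6282e+5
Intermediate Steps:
w = 1/11 ≈ 0.090909
k(B) = -23 + B**2 + 6*B
I = -262816
u(k(w)) - I = -1/(-23 + (1/11)**2 + 6*(1/11)) - 1*(-262816) = -1/(-23 + 1/121 + 6/11) + 262816 = -1/(-2716/121) + 262816 = -1*(-121/2716) + 262816 = 121/2716 + 262816 = 713808377/2716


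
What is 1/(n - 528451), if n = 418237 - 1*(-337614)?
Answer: 1/227400 ≈ 4.3975e-6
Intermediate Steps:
n = 755851 (n = 418237 + 337614 = 755851)
1/(n - 528451) = 1/(755851 - 528451) = 1/227400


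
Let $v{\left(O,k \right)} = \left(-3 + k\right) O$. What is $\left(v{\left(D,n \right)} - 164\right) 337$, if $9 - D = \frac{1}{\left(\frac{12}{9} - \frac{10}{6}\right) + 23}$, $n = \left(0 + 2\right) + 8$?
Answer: $- \frac{2321593}{68} \approx -34141.0$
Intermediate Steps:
$n = 10$ ($n = 2 + 8 = 10$)
$D = \frac{609}{68}$ ($D = 9 - \frac{1}{\left(\frac{12}{9} - \frac{10}{6}\right) + 23} = 9 - \frac{1}{\left(12 \cdot \frac{1}{9} - \frac{5}{3}\right) + 23} = 9 - \frac{1}{\left(\frac{4}{3} - \frac{5}{3}\right) + 23} = 9 - \frac{1}{- \frac{1}{3} + 23} = 9 - \frac{1}{\frac{68}{3}} = 9 - \frac{3}{68} = \frac{609}{68} \approx 8.9559$)
$v{\left(O,k \right)} = O \left(-3 + k\right)$
$\left(v{\left(D,n \right)} - 164\right) 337 = \left(\frac{609 \left(-3 + 10\right)}{68} - 164\right) 337 = \left(\frac{609}{68} \cdot 7 - 164\right) 337 = \left(\frac{4263}{68} - 164\right) 337 = \left(- \frac{6889}{68}\right) 337 = - \frac{2321593}{68}$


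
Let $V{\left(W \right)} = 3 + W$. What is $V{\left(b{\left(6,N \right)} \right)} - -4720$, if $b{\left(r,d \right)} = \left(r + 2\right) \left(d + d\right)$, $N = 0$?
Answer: $4723$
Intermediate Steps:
$b{\left(r,d \right)} = 2 d \left(2 + r\right)$ ($b{\left(r,d \right)} = \left(2 + r\right) 2 d = 2 d \left(2 + r\right)$)
$V{\left(b{\left(6,N \right)} \right)} - -4720 = \left(3 + 2 \cdot 0 \left(2 + 6\right)\right) - -4720 = \left(3 + 2 \cdot 0 \cdot 8\right) + 4720 = \left(3 + 0\right) + 4720 = 3 + 4720 = 4723$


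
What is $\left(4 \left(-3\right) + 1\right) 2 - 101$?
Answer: $-123$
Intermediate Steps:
$\left(4 \left(-3\right) + 1\right) 2 - 101 = \left(-12 + 1\right) 2 - 101 = \left(-11\right) 2 - 101 = -22 - 101 = -123$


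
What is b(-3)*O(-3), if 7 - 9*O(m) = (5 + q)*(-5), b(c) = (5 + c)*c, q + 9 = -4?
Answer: 22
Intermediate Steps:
q = -13 (q = -9 - 4 = -13)
b(c) = c*(5 + c)
O(m) = -11/3 (O(m) = 7/9 - (5 - 13)*(-5)/9 = 7/9 - (-8)*(-5)/9 = 7/9 - ⅑*40 = 7/9 - 40/9 = -11/3)
b(-3)*O(-3) = -3*(5 - 3)*(-11/3) = -3*2*(-11/3) = -6*(-11/3) = 22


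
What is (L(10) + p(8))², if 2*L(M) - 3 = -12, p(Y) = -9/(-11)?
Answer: 6561/484 ≈ 13.556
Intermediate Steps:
p(Y) = 9/11 (p(Y) = -9*(-1/11) = 9/11)
L(M) = -9/2 (L(M) = 3/2 + (½)*(-12) = 3/2 - 6 = -9/2)
(L(10) + p(8))² = (-9/2 + 9/11)² = (-81/22)² = 6561/484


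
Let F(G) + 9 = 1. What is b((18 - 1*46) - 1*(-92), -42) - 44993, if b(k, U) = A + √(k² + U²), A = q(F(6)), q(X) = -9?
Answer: -45002 + 2*√1465 ≈ -44925.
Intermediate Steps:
F(G) = -8 (F(G) = -9 + 1 = -8)
A = -9
b(k, U) = -9 + √(U² + k²) (b(k, U) = -9 + √(k² + U²) = -9 + √(U² + k²))
b((18 - 1*46) - 1*(-92), -42) - 44993 = (-9 + √((-42)² + ((18 - 1*46) - 1*(-92))²)) - 44993 = (-9 + √(1764 + ((18 - 46) + 92)²)) - 44993 = (-9 + √(1764 + (-28 + 92)²)) - 44993 = (-9 + √(1764 + 64²)) - 44993 = (-9 + √(1764 + 4096)) - 44993 = (-9 + √5860) - 44993 = (-9 + 2*√1465) - 44993 = -45002 + 2*√1465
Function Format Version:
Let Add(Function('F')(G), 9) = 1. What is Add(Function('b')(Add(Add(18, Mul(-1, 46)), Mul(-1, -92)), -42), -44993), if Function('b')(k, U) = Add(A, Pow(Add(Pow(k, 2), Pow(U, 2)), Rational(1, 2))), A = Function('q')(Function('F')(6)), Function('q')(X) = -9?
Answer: Add(-45002, Mul(2, Pow(1465, Rational(1, 2)))) ≈ -44925.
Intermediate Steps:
Function('F')(G) = -8 (Function('F')(G) = Add(-9, 1) = -8)
A = -9
Function('b')(k, U) = Add(-9, Pow(Add(Pow(U, 2), Pow(k, 2)), Rational(1, 2))) (Function('b')(k, U) = Add(-9, Pow(Add(Pow(k, 2), Pow(U, 2)), Rational(1, 2))) = Add(-9, Pow(Add(Pow(U, 2), Pow(k, 2)), Rational(1, 2))))
Add(Function('b')(Add(Add(18, Mul(-1, 46)), Mul(-1, -92)), -42), -44993) = Add(Add(-9, Pow(Add(Pow(-42, 2), Pow(Add(Add(18, Mul(-1, 46)), Mul(-1, -92)), 2)), Rational(1, 2))), -44993) = Add(Add(-9, Pow(Add(1764, Pow(Add(Add(18, -46), 92), 2)), Rational(1, 2))), -44993) = Add(Add(-9, Pow(Add(1764, Pow(Add(-28, 92), 2)), Rational(1, 2))), -44993) = Add(Add(-9, Pow(Add(1764, Pow(64, 2)), Rational(1, 2))), -44993) = Add(Add(-9, Pow(Add(1764, 4096), Rational(1, 2))), -44993) = Add(Add(-9, Pow(5860, Rational(1, 2))), -44993) = Add(Add(-9, Mul(2, Pow(1465, Rational(1, 2)))), -44993) = Add(-45002, Mul(2, Pow(1465, Rational(1, 2))))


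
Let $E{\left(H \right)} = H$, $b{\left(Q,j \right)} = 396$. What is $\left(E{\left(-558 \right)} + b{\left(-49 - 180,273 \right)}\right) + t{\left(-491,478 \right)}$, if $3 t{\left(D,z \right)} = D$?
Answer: $- \frac{977}{3} \approx -325.67$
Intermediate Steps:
$t{\left(D,z \right)} = \frac{D}{3}$
$\left(E{\left(-558 \right)} + b{\left(-49 - 180,273 \right)}\right) + t{\left(-491,478 \right)} = \left(-558 + 396\right) + \frac{1}{3} \left(-491\right) = -162 - \frac{491}{3} = - \frac{977}{3}$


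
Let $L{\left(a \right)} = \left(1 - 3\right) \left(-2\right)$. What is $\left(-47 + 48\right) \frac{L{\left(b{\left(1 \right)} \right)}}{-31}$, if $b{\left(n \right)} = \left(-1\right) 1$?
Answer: $- \frac{4}{31} \approx -0.12903$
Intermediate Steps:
$b{\left(n \right)} = -1$
$L{\left(a \right)} = 4$ ($L{\left(a \right)} = \left(-2\right) \left(-2\right) = 4$)
$\left(-47 + 48\right) \frac{L{\left(b{\left(1 \right)} \right)}}{-31} = \left(-47 + 48\right) \frac{4}{-31} = 1 \cdot 4 \left(- \frac{1}{31}\right) = 1 \left(- \frac{4}{31}\right) = - \frac{4}{31}$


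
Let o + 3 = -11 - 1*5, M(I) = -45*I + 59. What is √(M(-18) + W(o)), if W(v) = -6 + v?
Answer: 2*√211 ≈ 29.052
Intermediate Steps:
M(I) = 59 - 45*I
o = -19 (o = -3 + (-11 - 1*5) = -3 + (-11 - 5) = -3 - 16 = -19)
√(M(-18) + W(o)) = √((59 - 45*(-18)) + (-6 - 19)) = √((59 + 810) - 25) = √(869 - 25) = √844 = 2*√211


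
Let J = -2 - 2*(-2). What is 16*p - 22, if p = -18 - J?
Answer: -342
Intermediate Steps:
J = 2 (J = -2 + 4 = 2)
p = -20 (p = -18 - 1*2 = -18 - 2 = -20)
16*p - 22 = 16*(-20) - 22 = -320 - 22 = -342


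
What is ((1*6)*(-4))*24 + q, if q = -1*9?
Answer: -585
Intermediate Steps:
q = -9
((1*6)*(-4))*24 + q = ((1*6)*(-4))*24 - 9 = (6*(-4))*24 - 9 = -24*24 - 9 = -576 - 9 = -585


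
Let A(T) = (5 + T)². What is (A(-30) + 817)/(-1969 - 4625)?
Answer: -103/471 ≈ -0.21868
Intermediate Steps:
(A(-30) + 817)/(-1969 - 4625) = ((5 - 30)² + 817)/(-1969 - 4625) = ((-25)² + 817)/(-6594) = (625 + 817)*(-1/6594) = 1442*(-1/6594) = -103/471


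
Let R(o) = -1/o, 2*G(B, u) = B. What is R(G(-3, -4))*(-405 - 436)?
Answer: -1682/3 ≈ -560.67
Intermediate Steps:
G(B, u) = B/2
R(G(-3, -4))*(-405 - 436) = (-1/((½)*(-3)))*(-405 - 436) = -1/(-3/2)*(-841) = -1*(-⅔)*(-841) = (⅔)*(-841) = -1682/3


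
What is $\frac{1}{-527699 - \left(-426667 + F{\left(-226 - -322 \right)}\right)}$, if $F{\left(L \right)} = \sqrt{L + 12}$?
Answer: $- \frac{25258}{2551866229} + \frac{3 \sqrt{3}}{5103732458} \approx -9.8968 \cdot 10^{-6}$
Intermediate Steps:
$F{\left(L \right)} = \sqrt{12 + L}$
$\frac{1}{-527699 - \left(-426667 + F{\left(-226 - -322 \right)}\right)} = \frac{1}{-527699 + \left(426667 - \sqrt{12 - -96}\right)} = \frac{1}{-527699 + \left(426667 - \sqrt{12 + \left(-226 + 322\right)}\right)} = \frac{1}{-527699 + \left(426667 - \sqrt{12 + 96}\right)} = \frac{1}{-527699 + \left(426667 - \sqrt{108}\right)} = \frac{1}{-527699 + \left(426667 - 6 \sqrt{3}\right)} = \frac{1}{-101032 - 6 \sqrt{3}}$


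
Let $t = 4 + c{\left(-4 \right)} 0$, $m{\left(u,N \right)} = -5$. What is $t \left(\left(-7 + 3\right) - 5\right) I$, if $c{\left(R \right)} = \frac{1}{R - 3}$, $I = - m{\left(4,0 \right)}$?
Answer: $-180$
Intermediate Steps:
$I = 5$ ($I = \left(-1\right) \left(-5\right) = 5$)
$c{\left(R \right)} = \frac{1}{-3 + R}$
$t = 4$ ($t = 4 + \frac{1}{-3 - 4} \cdot 0 = 4 + \frac{1}{-7} \cdot 0 = 4 - 0 = 4 + 0 = 4$)
$t \left(\left(-7 + 3\right) - 5\right) I = 4 \left(\left(-7 + 3\right) - 5\right) 5 = 4 \left(-4 - 5\right) 5 = 4 \left(-9\right) 5 = \left(-36\right) 5 = -180$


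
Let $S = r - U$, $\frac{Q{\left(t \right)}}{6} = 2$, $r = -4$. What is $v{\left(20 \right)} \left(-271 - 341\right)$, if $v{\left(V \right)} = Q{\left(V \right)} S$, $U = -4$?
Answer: $0$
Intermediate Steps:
$Q{\left(t \right)} = 12$ ($Q{\left(t \right)} = 6 \cdot 2 = 12$)
$S = 0$ ($S = -4 - -4 = -4 + 4 = 0$)
$v{\left(V \right)} = 0$ ($v{\left(V \right)} = 12 \cdot 0 = 0$)
$v{\left(20 \right)} \left(-271 - 341\right) = 0 \left(-271 - 341\right) = 0 \left(-612\right) = 0$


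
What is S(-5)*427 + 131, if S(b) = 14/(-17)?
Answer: -3751/17 ≈ -220.65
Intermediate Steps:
S(b) = -14/17 (S(b) = 14*(-1/17) = -14/17)
S(-5)*427 + 131 = -14/17*427 + 131 = -5978/17 + 131 = -3751/17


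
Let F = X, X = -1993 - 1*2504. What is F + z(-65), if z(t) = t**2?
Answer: -272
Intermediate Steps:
X = -4497 (X = -1993 - 2504 = -4497)
F = -4497
F + z(-65) = -4497 + (-65)**2 = -4497 + 4225 = -272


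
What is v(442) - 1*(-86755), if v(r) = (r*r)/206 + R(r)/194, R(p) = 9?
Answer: 1752489645/19982 ≈ 87703.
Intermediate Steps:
v(r) = 9/194 + r²/206 (v(r) = (r*r)/206 + 9/194 = r²*(1/206) + 9*(1/194) = r²/206 + 9/194 = 9/194 + r²/206)
v(442) - 1*(-86755) = (9/194 + (1/206)*442²) - 1*(-86755) = (9/194 + (1/206)*195364) + 86755 = (9/194 + 97682/103) + 86755 = 18951235/19982 + 86755 = 1752489645/19982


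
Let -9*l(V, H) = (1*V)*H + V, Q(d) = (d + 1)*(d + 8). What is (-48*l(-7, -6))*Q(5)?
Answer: 14560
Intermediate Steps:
Q(d) = (1 + d)*(8 + d)
l(V, H) = -V/9 - H*V/9 (l(V, H) = -((1*V)*H + V)/9 = -(V*H + V)/9 = -(H*V + V)/9 = -(V + H*V)/9 = -V/9 - H*V/9)
(-48*l(-7, -6))*Q(5) = (-(-16)*(-7)*(1 - 6)/3)*(8 + 5² + 9*5) = (-(-16)*(-7)*(-5)/3)*(8 + 25 + 45) = -48*(-35/9)*78 = (560/3)*78 = 14560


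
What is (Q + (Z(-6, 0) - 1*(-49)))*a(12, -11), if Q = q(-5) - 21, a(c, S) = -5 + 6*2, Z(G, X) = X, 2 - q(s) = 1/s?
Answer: 1057/5 ≈ 211.40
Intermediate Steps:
q(s) = 2 - 1/s
a(c, S) = 7 (a(c, S) = -5 + 12 = 7)
Q = -94/5 (Q = (2 - 1/(-5)) - 21 = (2 - 1*(-⅕)) - 21 = (2 + ⅕) - 21 = 11/5 - 21 = -94/5 ≈ -18.800)
(Q + (Z(-6, 0) - 1*(-49)))*a(12, -11) = (-94/5 + (0 - 1*(-49)))*7 = (-94/5 + (0 + 49))*7 = (-94/5 + 49)*7 = (151/5)*7 = 1057/5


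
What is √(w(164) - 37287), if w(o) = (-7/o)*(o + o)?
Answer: I*√37301 ≈ 193.13*I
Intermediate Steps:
w(o) = -14 (w(o) = (-7/o)*(2*o) = -14)
√(w(164) - 37287) = √(-14 - 37287) = √(-37301) = I*√37301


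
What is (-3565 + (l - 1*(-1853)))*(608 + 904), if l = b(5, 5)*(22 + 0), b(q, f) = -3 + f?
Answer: -2522016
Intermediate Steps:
l = 44 (l = (-3 + 5)*(22 + 0) = 2*22 = 44)
(-3565 + (l - 1*(-1853)))*(608 + 904) = (-3565 + (44 - 1*(-1853)))*(608 + 904) = (-3565 + (44 + 1853))*1512 = (-3565 + 1897)*1512 = -1668*1512 = -2522016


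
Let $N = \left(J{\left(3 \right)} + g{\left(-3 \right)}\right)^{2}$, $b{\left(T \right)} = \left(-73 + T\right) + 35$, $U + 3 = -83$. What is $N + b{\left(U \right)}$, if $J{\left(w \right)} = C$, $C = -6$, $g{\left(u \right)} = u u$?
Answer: $-115$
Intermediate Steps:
$U = -86$ ($U = -3 - 83 = -86$)
$g{\left(u \right)} = u^{2}$
$b{\left(T \right)} = -38 + T$
$J{\left(w \right)} = -6$
$N = 9$ ($N = \left(-6 + \left(-3\right)^{2}\right)^{2} = \left(-6 + 9\right)^{2} = 3^{2} = 9$)
$N + b{\left(U \right)} = 9 - 124 = -115$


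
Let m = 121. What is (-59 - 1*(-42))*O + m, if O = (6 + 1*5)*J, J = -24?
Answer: 4609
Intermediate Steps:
O = -264 (O = (6 + 1*5)*(-24) = (6 + 5)*(-24) = 11*(-24) = -264)
(-59 - 1*(-42))*O + m = (-59 - 1*(-42))*(-264) + 121 = (-59 + 42)*(-264) + 121 = -17*(-264) + 121 = 4488 + 121 = 4609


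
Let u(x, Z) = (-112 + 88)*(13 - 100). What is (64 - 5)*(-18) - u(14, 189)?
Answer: -3150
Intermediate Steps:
u(x, Z) = 2088 (u(x, Z) = -24*(-87) = 2088)
(64 - 5)*(-18) - u(14, 189) = (64 - 5)*(-18) - 1*2088 = 59*(-18) - 2088 = -1062 - 2088 = -3150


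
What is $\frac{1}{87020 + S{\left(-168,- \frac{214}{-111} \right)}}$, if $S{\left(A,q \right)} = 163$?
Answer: $\frac{1}{87183} \approx 1.147 \cdot 10^{-5}$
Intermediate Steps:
$\frac{1}{87020 + S{\left(-168,- \frac{214}{-111} \right)}} = \frac{1}{87020 + 163} = \frac{1}{87183}$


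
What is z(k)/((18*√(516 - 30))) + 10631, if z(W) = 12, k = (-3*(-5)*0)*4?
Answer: 10631 + √6/81 ≈ 10631.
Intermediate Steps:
k = 0 (k = (15*0)*4 = 0*4 = 0)
z(k)/((18*√(516 - 30))) + 10631 = 12/((18*√(516 - 30))) + 10631 = 12/((18*√486)) + 10631 = 12/((18*(9*√6))) + 10631 = 12/((162*√6)) + 10631 = 12*(√6/972) + 10631 = √6/81 + 10631 = 10631 + √6/81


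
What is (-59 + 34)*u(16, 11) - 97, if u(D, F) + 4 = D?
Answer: -397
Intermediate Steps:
u(D, F) = -4 + D
(-59 + 34)*u(16, 11) - 97 = (-59 + 34)*(-4 + 16) - 97 = -25*12 - 97 = -300 - 97 = -397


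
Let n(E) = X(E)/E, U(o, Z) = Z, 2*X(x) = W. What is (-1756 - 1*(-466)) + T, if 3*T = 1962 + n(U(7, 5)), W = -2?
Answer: -9541/15 ≈ -636.07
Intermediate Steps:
X(x) = -1 (X(x) = (½)*(-2) = -1)
n(E) = -1/E
T = 9809/15 (T = (1962 - 1/5)/3 = (1962 - 1*⅕)/3 = (1962 - ⅕)/3 = (⅓)*(9809/5) = 9809/15 ≈ 653.93)
(-1756 - 1*(-466)) + T = (-1756 - 1*(-466)) + 9809/15 = (-1756 + 466) + 9809/15 = -1290 + 9809/15 = -9541/15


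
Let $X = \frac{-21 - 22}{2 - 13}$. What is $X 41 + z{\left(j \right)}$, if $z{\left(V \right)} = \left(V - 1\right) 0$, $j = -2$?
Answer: $\frac{1763}{11} \approx 160.27$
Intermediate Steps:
$z{\left(V \right)} = 0$ ($z{\left(V \right)} = \left(-1 + V\right) 0 = 0$)
$X = \frac{43}{11}$ ($X = - \frac{43}{-11} = \left(-43\right) \left(- \frac{1}{11}\right) = \frac{43}{11} \approx 3.9091$)
$X 41 + z{\left(j \right)} = \frac{43}{11} \cdot 41 + 0 = \frac{1763}{11} + 0 = \frac{1763}{11}$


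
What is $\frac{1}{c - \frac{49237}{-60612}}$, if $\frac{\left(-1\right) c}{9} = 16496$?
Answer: $- \frac{60612}{8998650731} \approx -6.7357 \cdot 10^{-6}$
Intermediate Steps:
$c = -148464$ ($c = \left(-9\right) 16496 = -148464$)
$\frac{1}{c - \frac{49237}{-60612}} = \frac{1}{-148464 - \frac{49237}{-60612}} = \frac{1}{-148464 - - \frac{49237}{60612}} = \frac{1}{-148464 + \frac{49237}{60612}} = \frac{1}{- \frac{8998650731}{60612}} = - \frac{60612}{8998650731}$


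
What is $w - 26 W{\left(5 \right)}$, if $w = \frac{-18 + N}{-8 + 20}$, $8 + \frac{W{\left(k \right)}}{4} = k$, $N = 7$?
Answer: $\frac{3733}{12} \approx 311.08$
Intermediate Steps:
$W{\left(k \right)} = -32 + 4 k$
$w = - \frac{11}{12}$ ($w = \frac{-18 + 7}{-8 + 20} = - \frac{11}{12} \approx -0.91667$)
$w - 26 W{\left(5 \right)} = - \frac{11}{12} - 26 \left(-32 + 4 \cdot 5\right) = - \frac{11}{12} - 26 \left(-32 + 20\right) = - \frac{11}{12} - -312 = - \frac{11}{12} + 312 = \frac{3733}{12}$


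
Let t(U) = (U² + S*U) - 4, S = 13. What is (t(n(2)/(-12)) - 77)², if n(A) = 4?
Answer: 588289/81 ≈ 7262.8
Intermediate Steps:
t(U) = -4 + U² + 13*U (t(U) = (U² + 13*U) - 4 = -4 + U² + 13*U)
(t(n(2)/(-12)) - 77)² = ((-4 + (4/(-12))² + 13*(4/(-12))) - 77)² = ((-4 + (4*(-1/12))² + 13*(4*(-1/12))) - 77)² = ((-4 + (-⅓)² + 13*(-⅓)) - 77)² = ((-4 + ⅑ - 13/3) - 77)² = (-74/9 - 77)² = (-767/9)² = 588289/81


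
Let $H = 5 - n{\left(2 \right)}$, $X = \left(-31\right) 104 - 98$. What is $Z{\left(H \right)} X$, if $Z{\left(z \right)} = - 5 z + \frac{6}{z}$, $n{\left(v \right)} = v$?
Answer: $43186$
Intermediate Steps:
$X = -3322$ ($X = -3224 - 98 = -3322$)
$H = 3$ ($H = 5 - 2 = 3$)
$Z{\left(H \right)} X = \left(\left(-5\right) 3 + \frac{6}{3}\right) \left(-3322\right) = \left(-15 + 6 \cdot \frac{1}{3}\right) \left(-3322\right) = \left(-15 + 2\right) \left(-3322\right) = \left(-13\right) \left(-3322\right) = 43186$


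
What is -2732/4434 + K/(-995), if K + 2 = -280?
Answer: -733976/2205915 ≈ -0.33273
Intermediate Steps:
K = -282 (K = -2 - 280 = -282)
-2732/4434 + K/(-995) = -2732/4434 - 282/(-995) = -2732*1/4434 - 282*(-1/995) = -1366/2217 + 282/995 = -733976/2205915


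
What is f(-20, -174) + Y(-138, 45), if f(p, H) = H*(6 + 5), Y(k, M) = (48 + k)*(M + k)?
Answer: 6456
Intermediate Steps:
f(p, H) = 11*H (f(p, H) = H*11 = 11*H)
f(-20, -174) + Y(-138, 45) = 11*(-174) + ((-138)**2 + 48*45 + 48*(-138) + 45*(-138)) = -1914 + (19044 + 2160 - 6624 - 6210) = -1914 + 8370 = 6456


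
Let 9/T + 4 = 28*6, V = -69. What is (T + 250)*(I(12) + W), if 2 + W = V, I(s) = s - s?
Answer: -2911639/164 ≈ -17754.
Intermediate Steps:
I(s) = 0
T = 9/164 (T = 9/(-4 + 28*6) = 9/(-4 + 168) = 9/164 ≈ 0.054878)
W = -71 (W = -2 - 69 = -71)
(T + 250)*(I(12) + W) = (9/164 + 250)*(0 - 71) = (41009/164)*(-71) = -2911639/164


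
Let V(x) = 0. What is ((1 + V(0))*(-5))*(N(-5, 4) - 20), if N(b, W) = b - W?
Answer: 145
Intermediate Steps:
((1 + V(0))*(-5))*(N(-5, 4) - 20) = ((1 + 0)*(-5))*((-5 - 1*4) - 20) = (1*(-5))*((-5 - 4) - 20) = -5*(-9 - 20) = -5*(-29) = 145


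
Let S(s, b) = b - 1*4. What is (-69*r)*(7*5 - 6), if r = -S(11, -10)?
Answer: -28014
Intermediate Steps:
S(s, b) = -4 + b (S(s, b) = b - 4 = -4 + b)
r = 14 (r = -(-4 - 10) = -1*(-14) = 14)
(-69*r)*(7*5 - 6) = (-69*14)*(7*5 - 6) = -966*(35 - 6) = -966*29 = -28014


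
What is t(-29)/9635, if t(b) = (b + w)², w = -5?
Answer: 1156/9635 ≈ 0.11998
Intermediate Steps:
t(b) = (-5 + b)² (t(b) = (b - 5)² = (-5 + b)²)
t(-29)/9635 = (-5 - 29)²/9635 = (-34)²*(1/9635) = 1156*(1/9635) = 1156/9635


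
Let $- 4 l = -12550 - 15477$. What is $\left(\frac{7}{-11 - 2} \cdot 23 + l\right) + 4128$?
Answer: $\frac{578363}{52} \approx 11122.0$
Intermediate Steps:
$l = \frac{28027}{4}$ ($l = - \frac{-12550 - 15477}{4} = \left(- \frac{1}{4}\right) \left(-28027\right) = \frac{28027}{4} \approx 7006.8$)
$\left(\frac{7}{-11 - 2} \cdot 23 + l\right) + 4128 = \left(\frac{7}{-11 - 2} \cdot 23 + \frac{28027}{4}\right) + 4128 = \left(\frac{7}{-13} \cdot 23 + \frac{28027}{4}\right) + 4128 = \left(7 \left(- \frac{1}{13}\right) 23 + \frac{28027}{4}\right) + 4128 = \left(\left(- \frac{7}{13}\right) 23 + \frac{28027}{4}\right) + 4128 = \left(- \frac{161}{13} + \frac{28027}{4}\right) + 4128 = \frac{363707}{52} + 4128 = \frac{578363}{52}$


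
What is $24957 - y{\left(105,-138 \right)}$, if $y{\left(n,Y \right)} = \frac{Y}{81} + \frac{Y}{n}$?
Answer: $\frac{23587217}{945} \approx 24960.0$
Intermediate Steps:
$y{\left(n,Y \right)} = \frac{Y}{81} + \frac{Y}{n}$ ($y{\left(n,Y \right)} = Y \frac{1}{81} + \frac{Y}{n} = \frac{Y}{81} + \frac{Y}{n}$)
$24957 - y{\left(105,-138 \right)} = 24957 - \left(\frac{1}{81} \left(-138\right) - \frac{138}{105}\right) = 24957 - \left(- \frac{46}{27} - \frac{46}{35}\right) = 24957 - - \frac{2852}{945} = 24957 + \frac{2852}{945} = \frac{23587217}{945}$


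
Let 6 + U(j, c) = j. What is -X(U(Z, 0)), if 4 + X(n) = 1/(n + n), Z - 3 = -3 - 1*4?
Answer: 81/20 ≈ 4.0500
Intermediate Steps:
Z = -4 (Z = 3 + (-3 - 1*4) = 3 + (-3 - 4) = 3 - 7 = -4)
U(j, c) = -6 + j
X(n) = -4 + 1/(2*n) (X(n) = -4 + 1/(n + n) = -4 + 1/(2*n))
-X(U(Z, 0)) = -(-4 + 1/(2*(-6 - 4))) = -(-4 + (½)/(-10)) = -(-4 + (½)*(-⅒)) = -(-4 - 1/20) = -1*(-81/20) = 81/20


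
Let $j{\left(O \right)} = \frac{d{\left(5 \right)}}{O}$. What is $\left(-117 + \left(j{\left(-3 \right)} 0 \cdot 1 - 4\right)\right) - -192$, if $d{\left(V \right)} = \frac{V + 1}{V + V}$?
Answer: $71$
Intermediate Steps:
$d{\left(V \right)} = \frac{1 + V}{2 V}$
$j{\left(O \right)} = \frac{3}{5 O}$ ($j{\left(O \right)} = \frac{\frac{1}{2} \cdot \frac{1}{5} \left(1 + 5\right)}{O} = \frac{\frac{1}{2} \cdot \frac{1}{5} \cdot 6}{O} = \frac{3}{5 O}$)
$\left(-117 + \left(j{\left(-3 \right)} 0 \cdot 1 - 4\right)\right) - -192 = \left(-117 - \left(4 - \frac{3}{5 \left(-3\right)} 0 \cdot 1\right)\right) - -192 = \left(-117 - \left(4 - \frac{3}{5} \left(- \frac{1}{3}\right) 0\right)\right) + 192 = \left(-117 - 4\right) + 192 = -121 + 192 = 71$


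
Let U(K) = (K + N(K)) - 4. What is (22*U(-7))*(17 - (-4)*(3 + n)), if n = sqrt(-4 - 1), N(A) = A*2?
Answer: -15950 - 2200*I*sqrt(5) ≈ -15950.0 - 4919.4*I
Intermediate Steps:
N(A) = 2*A
n = I*sqrt(5) (n = sqrt(-5) = I*sqrt(5) ≈ 2.2361*I)
U(K) = -4 + 3*K (U(K) = (K + 2*K) - 4 = 3*K - 4 = -4 + 3*K)
(22*U(-7))*(17 - (-4)*(3 + n)) = (22*(-4 + 3*(-7)))*(17 - (-4)*(3 + I*sqrt(5))) = (22*(-4 - 21))*(17 - (-12 - 4*I*sqrt(5))) = (22*(-25))*(17 + (12 + 4*I*sqrt(5))) = -550*(29 + 4*I*sqrt(5)) = -15950 - 2200*I*sqrt(5)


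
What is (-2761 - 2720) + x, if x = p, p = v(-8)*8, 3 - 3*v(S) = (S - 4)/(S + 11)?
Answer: -16387/3 ≈ -5462.3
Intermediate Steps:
v(S) = 1 - (-4 + S)/(3*(11 + S)) (v(S) = 1 - (S - 4)/(3*(S + 11)) = 1 - (-4 + S)/(3*(11 + S)))
p = 56/3 (p = ((37 + 2*(-8))/(3*(11 - 8)))*8 = ((⅓)*(37 - 16)/3)*8 = ((⅓)*(⅓)*21)*8 = (7/3)*8 = 56/3 ≈ 18.667)
x = 56/3 ≈ 18.667
(-2761 - 2720) + x = (-2761 - 2720) + 56/3 = -5481 + 56/3 = -16387/3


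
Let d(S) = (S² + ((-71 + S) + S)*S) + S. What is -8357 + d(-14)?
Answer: -6789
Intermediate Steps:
d(S) = S + S² + S*(-71 + 2*S) (d(S) = (S² + (-71 + 2*S)*S) + S = (S² + S*(-71 + 2*S)) + S = S + S² + S*(-71 + 2*S))
-8357 + d(-14) = -8357 - 14*(-70 + 3*(-14)) = -8357 - 14*(-70 - 42) = -8357 - 14*(-112) = -8357 + 1568 = -6789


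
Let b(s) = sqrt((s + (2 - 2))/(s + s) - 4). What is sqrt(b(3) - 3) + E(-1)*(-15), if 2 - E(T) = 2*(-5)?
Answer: -180 + sqrt(-12 + 2*I*sqrt(14))/2 ≈ -179.48 + 1.8077*I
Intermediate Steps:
E(T) = 12 (E(T) = 2 - 2*(-5) = 2 - 1*(-10) = 2 + 10 = 12)
b(s) = I*sqrt(14)/2 (b(s) = sqrt((s + 0)/((2*s)) - 4) = sqrt(s*(1/(2*s)) - 4) = sqrt(1/2 - 4) = sqrt(-7/2) = I*sqrt(14)/2)
sqrt(b(3) - 3) + E(-1)*(-15) = sqrt(I*sqrt(14)/2 - 3) + 12*(-15) = sqrt(-3 + I*sqrt(14)/2) - 180 = -180 + sqrt(-3 + I*sqrt(14)/2)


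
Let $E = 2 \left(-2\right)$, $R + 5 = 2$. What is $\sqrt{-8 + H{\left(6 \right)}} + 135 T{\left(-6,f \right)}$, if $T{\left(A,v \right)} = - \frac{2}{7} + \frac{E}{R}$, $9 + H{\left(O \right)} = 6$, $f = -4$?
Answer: $\frac{990}{7} + i \sqrt{11} \approx 141.43 + 3.3166 i$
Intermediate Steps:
$R = -3$ ($R = -5 + 2 = -3$)
$E = -4$
$H{\left(O \right)} = -3$ ($H{\left(O \right)} = -9 + 6 = -3$)
$T{\left(A,v \right)} = \frac{22}{21}$ ($T{\left(A,v \right)} = - \frac{2}{7} - \frac{4}{-3} = \left(-2\right) \frac{1}{7} - - \frac{4}{3} = - \frac{2}{7} + \frac{4}{3} = \frac{22}{21}$)
$\sqrt{-8 + H{\left(6 \right)}} + 135 T{\left(-6,f \right)} = \sqrt{-8 - 3} + 135 \cdot \frac{22}{21} = \sqrt{-11} + \frac{990}{7} = i \sqrt{11} + \frac{990}{7} = \frac{990}{7} + i \sqrt{11}$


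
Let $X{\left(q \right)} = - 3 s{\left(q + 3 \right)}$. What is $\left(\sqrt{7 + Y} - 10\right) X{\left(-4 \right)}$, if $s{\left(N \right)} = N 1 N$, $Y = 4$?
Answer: $30 - 3 \sqrt{11} \approx 20.05$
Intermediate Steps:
$s{\left(N \right)} = N^{2}$ ($s{\left(N \right)} = N N = N^{2}$)
$X{\left(q \right)} = - 3 \left(3 + q\right)^{2}$ ($X{\left(q \right)} = - 3 \left(q + 3\right)^{2} = - 3 \left(3 + q\right)^{2}$)
$\left(\sqrt{7 + Y} - 10\right) X{\left(-4 \right)} = \left(\sqrt{7 + 4} - 10\right) \left(- 3 \left(3 - 4\right)^{2}\right) = \left(\sqrt{11} - 10\right) \left(- 3 \left(-1\right)^{2}\right) = \left(-10 + \sqrt{11}\right) \left(\left(-3\right) 1\right) = \left(-10 + \sqrt{11}\right) \left(-3\right) = 30 - 3 \sqrt{11}$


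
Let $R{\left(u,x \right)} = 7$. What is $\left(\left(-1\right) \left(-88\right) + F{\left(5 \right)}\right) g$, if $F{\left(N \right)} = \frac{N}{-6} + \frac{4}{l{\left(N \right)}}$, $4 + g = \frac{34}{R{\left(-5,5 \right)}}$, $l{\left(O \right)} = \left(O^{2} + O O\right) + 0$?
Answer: $\frac{13087}{175} \approx 74.783$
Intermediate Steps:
$l{\left(O \right)} = 2 O^{2}$ ($l{\left(O \right)} = \left(O^{2} + O^{2}\right) + 0 = 2 O^{2} + 0 = 2 O^{2}$)
$g = \frac{6}{7}$ ($g = -4 + \frac{34}{7} = \frac{6}{7} \approx 0.85714$)
$F{\left(N \right)} = \frac{2}{N^{2}} - \frac{N}{6}$ ($F{\left(N \right)} = \frac{N}{-6} + \frac{4}{2 N^{2}} = N \left(- \frac{1}{6}\right) + 4 \frac{1}{2 N^{2}} = - \frac{N}{6} + \frac{2}{N^{2}} = \frac{2}{N^{2}} - \frac{N}{6}$)
$\left(\left(-1\right) \left(-88\right) + F{\left(5 \right)}\right) g = \left(\left(-1\right) \left(-88\right) + \left(\frac{2}{25} - \frac{5}{6}\right)\right) \frac{6}{7} = \left(88 + \left(2 \cdot \frac{1}{25} - \frac{5}{6}\right)\right) \frac{6}{7} = \left(88 + \left(\frac{2}{25} - \frac{5}{6}\right)\right) \frac{6}{7} = \left(88 - \frac{113}{150}\right) \frac{6}{7} = \frac{13087}{150} \cdot \frac{6}{7} = \frac{13087}{175}$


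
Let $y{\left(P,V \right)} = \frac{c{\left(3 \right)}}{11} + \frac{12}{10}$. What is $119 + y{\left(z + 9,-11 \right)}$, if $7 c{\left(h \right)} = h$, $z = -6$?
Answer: $\frac{46292}{385} \approx 120.24$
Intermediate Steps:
$c{\left(h \right)} = \frac{h}{7}$
$y{\left(P,V \right)} = \frac{477}{385}$ ($y{\left(P,V \right)} = \frac{\frac{1}{7} \cdot 3}{11} + \frac{12}{10} = \frac{3}{7} \cdot \frac{1}{11} + 12 \cdot \frac{1}{10} = \frac{3}{77} + \frac{6}{5} = \frac{477}{385}$)
$119 + y{\left(z + 9,-11 \right)} = 119 + \frac{477}{385} = \frac{46292}{385}$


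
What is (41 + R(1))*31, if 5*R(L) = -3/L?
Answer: 6262/5 ≈ 1252.4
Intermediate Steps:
R(L) = -3/(5*L) (R(L) = (-3/L)/5 = -3/(5*L))
(41 + R(1))*31 = (41 - ⅗/1)*31 = (41 - ⅗*1)*31 = (41 - ⅗)*31 = (202/5)*31 = 6262/5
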